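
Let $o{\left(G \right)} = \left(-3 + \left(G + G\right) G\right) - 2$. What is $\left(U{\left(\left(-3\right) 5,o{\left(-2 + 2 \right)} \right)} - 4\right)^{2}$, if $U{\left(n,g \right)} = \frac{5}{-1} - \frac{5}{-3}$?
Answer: $\frac{484}{9} \approx 53.778$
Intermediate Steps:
$o{\left(G \right)} = -5 + 2 G^{2}$ ($o{\left(G \right)} = \left(-3 + 2 G G\right) - 2 = \left(-3 + 2 G^{2}\right) - 2 = -5 + 2 G^{2}$)
$U{\left(n,g \right)} = - \frac{10}{3}$ ($U{\left(n,g \right)} = 5 \left(-1\right) - - \frac{5}{3} = -5 + \frac{5}{3} = - \frac{10}{3}$)
$\left(U{\left(\left(-3\right) 5,o{\left(-2 + 2 \right)} \right)} - 4\right)^{2} = \left(- \frac{10}{3} - 4\right)^{2} = \left(- \frac{22}{3}\right)^{2} = \frac{484}{9}$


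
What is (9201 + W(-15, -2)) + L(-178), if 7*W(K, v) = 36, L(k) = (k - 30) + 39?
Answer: 63260/7 ≈ 9037.1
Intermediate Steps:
L(k) = 9 + k (L(k) = (-30 + k) + 39 = 9 + k)
W(K, v) = 36/7 (W(K, v) = (⅐)*36 = 36/7)
(9201 + W(-15, -2)) + L(-178) = (9201 + 36/7) + (9 - 178) = 64443/7 - 169 = 63260/7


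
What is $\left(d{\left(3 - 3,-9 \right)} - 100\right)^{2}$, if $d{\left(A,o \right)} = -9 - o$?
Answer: $10000$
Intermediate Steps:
$\left(d{\left(3 - 3,-9 \right)} - 100\right)^{2} = \left(\left(-9 - -9\right) - 100\right)^{2} = \left(\left(-9 + 9\right) - 100\right)^{2} = \left(0 - 100\right)^{2} = \left(-100\right)^{2} = 10000$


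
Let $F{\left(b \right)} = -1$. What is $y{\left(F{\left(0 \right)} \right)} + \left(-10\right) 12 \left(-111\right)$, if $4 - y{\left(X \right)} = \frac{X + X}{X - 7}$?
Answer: $\frac{53295}{4} \approx 13324.0$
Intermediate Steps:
$y{\left(X \right)} = 4 - \frac{2 X}{-7 + X}$ ($y{\left(X \right)} = 4 - \frac{X + X}{X - 7} = 4 - \frac{2 X}{-7 + X}$)
$y{\left(F{\left(0 \right)} \right)} + \left(-10\right) 12 \left(-111\right) = \frac{2 \left(-14 - 1\right)}{-7 - 1} + \left(-10\right) 12 \left(-111\right) = 2 \frac{1}{-8} \left(-15\right) - -13320 = 2 \left(- \frac{1}{8}\right) \left(-15\right) + 13320 = \frac{15}{4} + 13320 = \frac{53295}{4}$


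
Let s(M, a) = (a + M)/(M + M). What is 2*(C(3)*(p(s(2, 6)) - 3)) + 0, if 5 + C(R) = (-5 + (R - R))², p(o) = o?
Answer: -40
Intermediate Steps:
s(M, a) = (M + a)/(2*M) (s(M, a) = (M + a)/((2*M)) = (M + a)*(1/(2*M)) = (M + a)/(2*M))
C(R) = 20 (C(R) = -5 + (-5 + (R - R))² = -5 + (-5 + 0)² = -5 + (-5)² = -5 + 25 = 20)
2*(C(3)*(p(s(2, 6)) - 3)) + 0 = 2*(20*((½)*(2 + 6)/2 - 3)) + 0 = 2*(20*((½)*(½)*8 - 3)) + 0 = 2*(20*(2 - 3)) + 0 = 2*(20*(-1)) + 0 = 2*(-20) + 0 = -40 + 0 = -40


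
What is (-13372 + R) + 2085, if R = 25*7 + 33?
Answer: -11079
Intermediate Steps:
R = 208 (R = 175 + 33 = 208)
(-13372 + R) + 2085 = (-13372 + 208) + 2085 = -13164 + 2085 = -11079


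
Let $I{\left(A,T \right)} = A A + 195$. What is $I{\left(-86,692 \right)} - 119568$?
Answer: $-111977$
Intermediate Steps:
$I{\left(A,T \right)} = 195 + A^{2}$ ($I{\left(A,T \right)} = A^{2} + 195 = 195 + A^{2}$)
$I{\left(-86,692 \right)} - 119568 = \left(195 + \left(-86\right)^{2}\right) - 119568 = \left(195 + 7396\right) - 119568 = 7591 - 119568 = -111977$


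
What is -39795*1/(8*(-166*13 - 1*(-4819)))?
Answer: -13265/7096 ≈ -1.8694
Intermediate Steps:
-39795*1/(8*(-166*13 - 1*(-4819))) = -39795*1/(8*(-2158 + 4819)) = -39795/(2661*8) = -39795/21288 = -39795*1/21288 = -13265/7096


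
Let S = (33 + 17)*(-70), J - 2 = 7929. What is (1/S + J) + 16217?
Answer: 84517999/3500 ≈ 24148.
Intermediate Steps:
J = 7931 (J = 2 + 7929 = 7931)
S = -3500 (S = 50*(-70) = -3500)
(1/S + J) + 16217 = (1/(-3500) + 7931) + 16217 = (-1/3500 + 7931) + 16217 = 27758499/3500 + 16217 = 84517999/3500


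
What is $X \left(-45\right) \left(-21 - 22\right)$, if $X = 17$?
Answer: $32895$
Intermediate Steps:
$X \left(-45\right) \left(-21 - 22\right) = 17 \left(-45\right) \left(-21 - 22\right) = - 765 \left(-21 - 22\right) = \left(-765\right) \left(-43\right) = 32895$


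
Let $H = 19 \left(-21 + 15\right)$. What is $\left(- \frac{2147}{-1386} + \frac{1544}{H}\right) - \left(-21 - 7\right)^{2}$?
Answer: $- \frac{20961727}{26334} \approx -796.0$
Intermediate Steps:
$H = -114$ ($H = 19 \left(-6\right) = -114$)
$\left(- \frac{2147}{-1386} + \frac{1544}{H}\right) - \left(-21 - 7\right)^{2} = \left(- \frac{2147}{-1386} + \frac{1544}{-114}\right) - \left(-21 - 7\right)^{2} = \left(\left(-2147\right) \left(- \frac{1}{1386}\right) + 1544 \left(- \frac{1}{114}\right)\right) - \left(-28\right)^{2} = \left(\frac{2147}{1386} - \frac{772}{57}\right) - 784 = - \frac{315871}{26334} - 784 = - \frac{20961727}{26334}$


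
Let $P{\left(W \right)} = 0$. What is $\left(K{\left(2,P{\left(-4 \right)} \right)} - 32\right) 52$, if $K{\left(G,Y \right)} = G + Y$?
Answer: $-1560$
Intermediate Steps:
$\left(K{\left(2,P{\left(-4 \right)} \right)} - 32\right) 52 = \left(\left(2 + 0\right) - 32\right) 52 = \left(2 - 32\right) 52 = \left(-30\right) 52 = -1560$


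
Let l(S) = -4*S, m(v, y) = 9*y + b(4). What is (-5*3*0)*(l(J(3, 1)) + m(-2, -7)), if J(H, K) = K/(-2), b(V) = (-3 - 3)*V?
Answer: 0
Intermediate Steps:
b(V) = -6*V
m(v, y) = -24 + 9*y (m(v, y) = 9*y - 6*4 = 9*y - 24 = -24 + 9*y)
J(H, K) = -K/2 (J(H, K) = K*(-½) = -K/2)
(-5*3*0)*(l(J(3, 1)) + m(-2, -7)) = (-5*3*0)*(-(-2) + (-24 + 9*(-7))) = (-15*0)*(-4*(-½) + (-24 - 63)) = 0*(2 - 87) = 0*(-85) = 0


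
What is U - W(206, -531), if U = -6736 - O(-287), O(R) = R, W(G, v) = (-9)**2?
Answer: -6530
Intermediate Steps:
W(G, v) = 81
U = -6449 (U = -6736 - 1*(-287) = -6736 + 287 = -6449)
U - W(206, -531) = -6449 - 1*81 = -6449 - 81 = -6530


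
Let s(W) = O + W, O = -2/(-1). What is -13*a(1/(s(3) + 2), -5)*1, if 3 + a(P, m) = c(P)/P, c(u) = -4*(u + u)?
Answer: 143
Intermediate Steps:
O = 2 (O = -2*(-1) = 2)
s(W) = 2 + W
c(u) = -8*u
a(P, m) = -11 (a(P, m) = -3 + (-8*P)/P = -3 - 8 = -11)
-13*a(1/(s(3) + 2), -5)*1 = -13*(-11)*1 = 143*1 = 143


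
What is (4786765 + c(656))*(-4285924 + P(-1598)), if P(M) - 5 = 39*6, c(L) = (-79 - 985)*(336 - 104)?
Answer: -19456654188145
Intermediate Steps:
c(L) = -246848 (c(L) = -1064*232 = -246848)
P(M) = 239 (P(M) = 5 + 39*6 = 5 + 234 = 239)
(4786765 + c(656))*(-4285924 + P(-1598)) = (4786765 - 246848)*(-4285924 + 239) = 4539917*(-4285685) = -19456654188145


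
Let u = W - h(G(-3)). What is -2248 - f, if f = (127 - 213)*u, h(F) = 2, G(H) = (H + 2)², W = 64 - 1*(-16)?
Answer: 4460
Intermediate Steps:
W = 80 (W = 64 + 16 = 80)
G(H) = (2 + H)²
u = 78 (u = 80 - 1*2 = 80 - 2 = 78)
f = -6708 (f = (127 - 213)*78 = -86*78 = -6708)
-2248 - f = -2248 - 1*(-6708) = -2248 + 6708 = 4460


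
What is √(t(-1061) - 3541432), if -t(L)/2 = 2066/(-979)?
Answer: 6*I*√94284710619/979 ≈ 1881.9*I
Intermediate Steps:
t(L) = 4132/979 (t(L) = -4132/(-979) = -4132*(-1)/979 = -2*(-2066/979) = 4132/979)
√(t(-1061) - 3541432) = √(4132/979 - 3541432) = √(-3467057796/979) = 6*I*√94284710619/979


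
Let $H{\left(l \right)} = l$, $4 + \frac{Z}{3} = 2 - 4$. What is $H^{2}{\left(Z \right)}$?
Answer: $324$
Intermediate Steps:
$Z = -18$ ($Z = -12 + 3 \left(2 - 4\right) = -12 + 3 \left(-2\right) = -12 - 6 = -18$)
$H^{2}{\left(Z \right)} = \left(-18\right)^{2} = 324$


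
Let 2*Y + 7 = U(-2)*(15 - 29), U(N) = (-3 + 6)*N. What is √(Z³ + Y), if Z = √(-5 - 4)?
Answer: √(154 - 108*I)/2 ≈ 6.5393 - 2.0645*I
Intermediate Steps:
U(N) = 3*N
Z = 3*I (Z = √(-9) = 3*I ≈ 3.0*I)
Y = 77/2 (Y = -7/2 + ((3*(-2))*(15 - 29))/2 = -7/2 + (-6*(-14))/2 = -7/2 + (½)*84 = -7/2 + 42 = 77/2 ≈ 38.500)
√(Z³ + Y) = √((3*I)³ + 77/2) = √(-27*I + 77/2) = √(77/2 - 27*I)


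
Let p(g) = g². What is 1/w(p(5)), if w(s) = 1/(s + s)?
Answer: 50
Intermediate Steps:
w(s) = 1/(2*s)
1/w(p(5)) = 1/(1/(2*(5²))) = 1/((½)/25) = 1/((½)*(1/25)) = 1/(1/50) = 50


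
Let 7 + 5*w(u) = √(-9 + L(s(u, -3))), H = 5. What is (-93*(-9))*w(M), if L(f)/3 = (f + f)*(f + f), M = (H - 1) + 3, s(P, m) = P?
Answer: -5859/5 + 837*√579/5 ≈ 2856.3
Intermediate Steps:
M = 7 (M = (5 - 1) + 3 = 4 + 3 = 7)
L(f) = 12*f² (L(f) = 3*((f + f)*(f + f)) = 3*((2*f)*(2*f)) = 3*(4*f²) = 12*f²)
w(u) = -7/5 + √(-9 + 12*u²)/5
(-93*(-9))*w(M) = (-93*(-9))*(-7/5 + √(-9 + 12*7²)/5) = 837*(-7/5 + √(-9 + 12*49)/5) = 837*(-7/5 + √(-9 + 588)/5) = 837*(-7/5 + √579/5) = -5859/5 + 837*√579/5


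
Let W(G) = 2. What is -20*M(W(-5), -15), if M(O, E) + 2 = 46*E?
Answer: 13840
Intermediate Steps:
M(O, E) = -2 + 46*E
-20*M(W(-5), -15) = -20*(-2 + 46*(-15)) = -20*(-2 - 690) = -20*(-692) = 13840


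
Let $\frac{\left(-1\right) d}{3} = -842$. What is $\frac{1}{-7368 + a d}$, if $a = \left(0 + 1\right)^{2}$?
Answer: $- \frac{1}{4842} \approx -0.00020653$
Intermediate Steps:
$d = 2526$ ($d = \left(-3\right) \left(-842\right) = 2526$)
$a = 1$ ($a = 1^{2} = 1$)
$\frac{1}{-7368 + a d} = \frac{1}{-7368 + 1 \cdot 2526} = \frac{1}{-7368 + 2526} = \frac{1}{-4842} = - \frac{1}{4842}$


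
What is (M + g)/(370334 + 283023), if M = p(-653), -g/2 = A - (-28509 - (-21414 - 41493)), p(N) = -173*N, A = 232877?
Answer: -283989/653357 ≈ -0.43466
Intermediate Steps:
g = -396958 (g = -2*(232877 - (-28509 - (-21414 - 41493))) = -2*(232877 - (-28509 - 1*(-62907))) = -2*(232877 - (-28509 + 62907)) = -2*(232877 - 1*34398) = -2*(232877 - 34398) = -2*198479 = -396958)
M = 112969 (M = -173*(-653) = 112969)
(M + g)/(370334 + 283023) = (112969 - 396958)/(370334 + 283023) = -283989/653357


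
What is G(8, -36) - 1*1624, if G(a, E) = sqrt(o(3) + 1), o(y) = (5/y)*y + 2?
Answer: -1624 + 2*sqrt(2) ≈ -1621.2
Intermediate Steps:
o(y) = 7 (o(y) = 5 + 2 = 7)
G(a, E) = 2*sqrt(2) (G(a, E) = sqrt(7 + 1) = sqrt(8) = 2*sqrt(2))
G(8, -36) - 1*1624 = 2*sqrt(2) - 1*1624 = 2*sqrt(2) - 1624 = -1624 + 2*sqrt(2)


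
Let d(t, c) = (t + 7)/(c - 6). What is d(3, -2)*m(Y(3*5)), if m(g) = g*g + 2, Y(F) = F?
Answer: -1135/4 ≈ -283.75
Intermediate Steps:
d(t, c) = (7 + t)/(-6 + c)
m(g) = 2 + g² (m(g) = g² + 2 = 2 + g²)
d(3, -2)*m(Y(3*5)) = ((7 + 3)/(-6 - 2))*(2 + (3*5)²) = (10/(-8))*(2 + 15²) = (-⅛*10)*(2 + 225) = -5/4*227 = -1135/4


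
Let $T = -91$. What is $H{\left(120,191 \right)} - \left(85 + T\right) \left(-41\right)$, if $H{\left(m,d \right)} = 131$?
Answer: $-115$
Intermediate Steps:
$H{\left(120,191 \right)} - \left(85 + T\right) \left(-41\right) = 131 - \left(85 - 91\right) \left(-41\right) = 131 - \left(-6\right) \left(-41\right) = 131 - 246 = -115$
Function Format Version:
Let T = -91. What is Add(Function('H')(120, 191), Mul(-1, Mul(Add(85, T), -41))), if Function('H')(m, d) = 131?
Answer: -115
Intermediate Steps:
Add(Function('H')(120, 191), Mul(-1, Mul(Add(85, T), -41))) = Add(131, Mul(-1, Mul(Add(85, -91), -41))) = Add(131, Mul(-1, Mul(-6, -41))) = Add(131, Mul(-1, 246)) = Add(131, -246) = -115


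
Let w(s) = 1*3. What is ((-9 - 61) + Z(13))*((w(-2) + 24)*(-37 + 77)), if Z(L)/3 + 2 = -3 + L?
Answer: -49680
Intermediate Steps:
w(s) = 3
Z(L) = -15 + 3*L (Z(L) = -6 + 3*(-3 + L) = -6 + (-9 + 3*L) = -15 + 3*L)
((-9 - 61) + Z(13))*((w(-2) + 24)*(-37 + 77)) = ((-9 - 61) + (-15 + 3*13))*((3 + 24)*(-37 + 77)) = (-70 + (-15 + 39))*(27*40) = (-70 + 24)*1080 = -46*1080 = -49680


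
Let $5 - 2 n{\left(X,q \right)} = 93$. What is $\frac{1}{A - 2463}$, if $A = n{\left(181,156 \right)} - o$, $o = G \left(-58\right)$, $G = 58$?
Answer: $\frac{1}{857} \approx 0.0011669$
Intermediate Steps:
$n{\left(X,q \right)} = -44$ ($n{\left(X,q \right)} = \frac{5}{2} - \frac{93}{2} = -44$)
$o = -3364$ ($o = 58 \left(-58\right) = -3364$)
$A = 3320$ ($A = -44 - -3364 = -44 + 3364 = 3320$)
$\frac{1}{A - 2463} = \frac{1}{3320 - 2463} = \frac{1}{857}$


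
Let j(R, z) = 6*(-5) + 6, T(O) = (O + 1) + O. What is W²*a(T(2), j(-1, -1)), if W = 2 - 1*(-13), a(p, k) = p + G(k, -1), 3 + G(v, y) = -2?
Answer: 0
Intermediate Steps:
T(O) = 1 + 2*O (T(O) = (1 + O) + O = 1 + 2*O)
G(v, y) = -5 (G(v, y) = -3 - 2 = -5)
j(R, z) = -24 (j(R, z) = -30 + 6 = -24)
a(p, k) = -5 + p (a(p, k) = p - 5 = -5 + p)
W = 15 (W = 2 + 13 = 15)
W²*a(T(2), j(-1, -1)) = 15²*(-5 + (1 + 2*2)) = 225*(-5 + (1 + 4)) = 225*(-5 + 5) = 225*0 = 0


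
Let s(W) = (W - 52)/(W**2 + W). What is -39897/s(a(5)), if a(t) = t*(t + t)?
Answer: 50868675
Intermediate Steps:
a(t) = 2*t**2 (a(t) = t*(2*t) = 2*t**2)
s(W) = (-52 + W)/(W + W**2)
-39897/s(a(5)) = -39897*50*(1 + 2*5**2)/(-52 + 2*5**2) = -39897*50*(1 + 2*25)/(-52 + 2*25) = -39897*50*(1 + 50)/(-52 + 50) = -39897/((1/50)*(-2)/51) = -39897/((1/50)*(1/51)*(-2)) = -39897/(-1/1275) = -39897*(-1275) = 50868675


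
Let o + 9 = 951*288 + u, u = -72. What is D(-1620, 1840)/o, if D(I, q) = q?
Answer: 1840/273807 ≈ 0.0067201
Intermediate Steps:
o = 273807 (o = -9 + (951*288 - 72) = -9 + (273888 - 72) = -9 + 273816 = 273807)
D(-1620, 1840)/o = 1840/273807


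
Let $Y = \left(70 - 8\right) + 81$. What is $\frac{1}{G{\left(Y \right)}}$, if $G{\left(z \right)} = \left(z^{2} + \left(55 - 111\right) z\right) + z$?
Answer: $\frac{1}{12584} \approx 7.9466 \cdot 10^{-5}$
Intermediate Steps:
$Y = 143$ ($Y = 62 + 81 = 143$)
$G{\left(z \right)} = z^{2} - 55 z$ ($G{\left(z \right)} = \left(z^{2} - 56 z\right) + z = z^{2} - 55 z$)
$\frac{1}{G{\left(Y \right)}} = \frac{1}{143 \left(-55 + 143\right)} = \frac{1}{143 \cdot 88} = \frac{1}{12584}$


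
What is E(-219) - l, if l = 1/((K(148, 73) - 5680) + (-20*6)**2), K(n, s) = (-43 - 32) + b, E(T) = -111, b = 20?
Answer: -961816/8665 ≈ -111.00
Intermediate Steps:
K(n, s) = -55 (K(n, s) = (-43 - 32) + 20 = -75 + 20 = -55)
l = 1/8665 (l = 1/((-55 - 5680) + (-20*6)**2) = 1/(-5735 + (-120)**2) = 1/(-5735 + 14400) = 1/8665 ≈ 0.00011541)
E(-219) - l = -111 - 1*1/8665 = -111 - 1/8665 = -961816/8665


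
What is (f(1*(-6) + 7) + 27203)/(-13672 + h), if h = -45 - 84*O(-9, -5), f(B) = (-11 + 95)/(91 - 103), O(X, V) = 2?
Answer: -27196/13885 ≈ -1.9587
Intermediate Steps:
f(B) = -7 (f(B) = 84/(-12) = 84*(-1/12) = -7)
h = -213 (h = -45 - 84*2 = -45 - 168 = -213)
(f(1*(-6) + 7) + 27203)/(-13672 + h) = (-7 + 27203)/(-13672 - 213) = 27196/(-13885) = 27196*(-1/13885) = -27196/13885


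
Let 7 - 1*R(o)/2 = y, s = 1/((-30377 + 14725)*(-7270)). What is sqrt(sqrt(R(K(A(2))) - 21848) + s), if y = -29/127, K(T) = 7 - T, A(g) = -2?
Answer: sqrt(458829888790 + 822208998403301600*I*sqrt(88038305))/7225667540 ≈ 8.5954 + 8.5954*I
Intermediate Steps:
s = 1/113790040 (s = -1/7270/(-15652) = -1/15652*(-1/7270) = 1/113790040 ≈ 8.7881e-9)
y = -29/127 (y = -29*1/127 = -29/127 ≈ -0.22835)
R(o) = 1836/127 (R(o) = 14 - 2*(-29/127) = 14 + 58/127 = 1836/127)
sqrt(sqrt(R(K(A(2))) - 21848) + s) = sqrt(sqrt(1836/127 - 21848) + 1/113790040) = sqrt(sqrt(-2772860/127) + 1/113790040) = sqrt(2*I*sqrt(88038305)/127 + 1/113790040) = sqrt(1/113790040 + 2*I*sqrt(88038305)/127)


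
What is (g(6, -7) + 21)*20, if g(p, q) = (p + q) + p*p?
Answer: 1120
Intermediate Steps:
g(p, q) = p + q + p² (g(p, q) = (p + q) + p² = p + q + p²)
(g(6, -7) + 21)*20 = ((6 - 7 + 6²) + 21)*20 = ((6 - 7 + 36) + 21)*20 = (35 + 21)*20 = 56*20 = 1120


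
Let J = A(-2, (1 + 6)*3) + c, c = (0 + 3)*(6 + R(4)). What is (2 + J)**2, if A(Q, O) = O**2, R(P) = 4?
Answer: 223729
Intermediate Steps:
c = 30 (c = (0 + 3)*(6 + 4) = 3*10 = 30)
J = 471 (J = ((1 + 6)*3)**2 + 30 = (7*3)**2 + 30 = 21**2 + 30 = 441 + 30 = 471)
(2 + J)**2 = (2 + 471)**2 = 473**2 = 223729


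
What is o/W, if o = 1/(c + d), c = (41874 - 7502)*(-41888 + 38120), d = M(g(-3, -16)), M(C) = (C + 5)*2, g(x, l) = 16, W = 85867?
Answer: -1/11120948928018 ≈ -8.9920e-14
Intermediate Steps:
M(C) = 10 + 2*C (M(C) = (5 + C)*2 = 10 + 2*C)
d = 42 (d = 10 + 2*16 = 10 + 32 = 42)
c = -129513696 (c = 34372*(-3768) = -129513696)
o = -1/129513654 (o = 1/(-129513696 + 42) = 1/(-129513654) = -1/129513654 ≈ -7.7212e-9)
o/W = -1/129513654/85867 = -1/129513654*1/85867 = -1/11120948928018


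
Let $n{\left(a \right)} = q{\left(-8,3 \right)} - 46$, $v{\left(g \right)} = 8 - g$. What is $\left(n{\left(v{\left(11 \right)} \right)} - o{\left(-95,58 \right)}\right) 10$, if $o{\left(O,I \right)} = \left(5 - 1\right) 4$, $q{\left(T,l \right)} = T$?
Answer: $-700$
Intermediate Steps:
$o{\left(O,I \right)} = 16$ ($o{\left(O,I \right)} = 4 \cdot 4 = 16$)
$n{\left(a \right)} = -54$ ($n{\left(a \right)} = -8 - 46 = -54$)
$\left(n{\left(v{\left(11 \right)} \right)} - o{\left(-95,58 \right)}\right) 10 = \left(-54 - 16\right) 10 = \left(-70\right) 10 = -700$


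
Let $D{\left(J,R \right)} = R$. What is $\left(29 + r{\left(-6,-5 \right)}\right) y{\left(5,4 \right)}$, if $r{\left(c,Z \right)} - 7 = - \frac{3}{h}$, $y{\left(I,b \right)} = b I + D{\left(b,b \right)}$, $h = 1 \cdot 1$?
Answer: $792$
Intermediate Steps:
$h = 1$
$y{\left(I,b \right)} = b + I b$ ($y{\left(I,b \right)} = b I + b = I b + b = b + I b$)
$r{\left(c,Z \right)} = 4$ ($r{\left(c,Z \right)} = 7 - \frac{3}{1} = 7 - 3 = 4$)
$\left(29 + r{\left(-6,-5 \right)}\right) y{\left(5,4 \right)} = \left(29 + 4\right) 4 \left(1 + 5\right) = 33 \cdot 4 \cdot 6 = 33 \cdot 24 = 792$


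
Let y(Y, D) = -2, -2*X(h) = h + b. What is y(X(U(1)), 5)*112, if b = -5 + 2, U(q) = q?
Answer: -224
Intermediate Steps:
b = -3
X(h) = 3/2 - h/2 (X(h) = -(h - 3)/2 = -(-3 + h)/2 = 3/2 - h/2)
y(X(U(1)), 5)*112 = -2*112 = -224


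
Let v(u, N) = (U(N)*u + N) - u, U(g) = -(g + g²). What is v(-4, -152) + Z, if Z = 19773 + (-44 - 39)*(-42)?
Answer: 114919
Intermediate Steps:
U(g) = -g - g²
v(u, N) = N - u - N*u*(1 + N) (v(u, N) = ((-N*(1 + N))*u + N) - u = (-N*u*(1 + N) + N) - u = (N - N*u*(1 + N)) - u = N - u - N*u*(1 + N))
Z = 23259 (Z = 19773 - 83*(-42) = 19773 + 3486 = 23259)
v(-4, -152) + Z = (-152 - 1*(-4) - 1*(-152)*(-4)*(1 - 152)) + 23259 = (-152 + 4 - 1*(-152)*(-4)*(-151)) + 23259 = (-152 + 4 + 91808) + 23259 = 91660 + 23259 = 114919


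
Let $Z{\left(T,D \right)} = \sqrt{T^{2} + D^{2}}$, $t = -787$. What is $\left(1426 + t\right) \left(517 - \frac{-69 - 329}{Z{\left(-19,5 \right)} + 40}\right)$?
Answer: $\frac{205616781}{607} - \frac{127161 \sqrt{386}}{607} \approx 3.3463 \cdot 10^{5}$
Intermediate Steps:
$Z{\left(T,D \right)} = \sqrt{D^{2} + T^{2}}$
$\left(1426 + t\right) \left(517 - \frac{-69 - 329}{Z{\left(-19,5 \right)} + 40}\right) = \left(1426 - 787\right) \left(517 - \frac{-69 - 329}{\sqrt{5^{2} + \left(-19\right)^{2}} + 40}\right) = 639 \left(517 - - \frac{398}{\sqrt{25 + 361} + 40}\right) = 639 \left(517 - - \frac{398}{\sqrt{386} + 40}\right) = 639 \left(517 - - \frac{398}{40 + \sqrt{386}}\right) = 639 \left(517 + \frac{398}{40 + \sqrt{386}}\right) = 330363 + \frac{254322}{40 + \sqrt{386}}$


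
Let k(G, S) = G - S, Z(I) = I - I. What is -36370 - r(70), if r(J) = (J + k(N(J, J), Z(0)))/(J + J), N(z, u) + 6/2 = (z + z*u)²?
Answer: -29792767/140 ≈ -2.1281e+5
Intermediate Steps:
Z(I) = 0
N(z, u) = -3 + (z + u*z)² (N(z, u) = -3 + (z + z*u)² = -3 + (z + u*z)²)
r(J) = (-3 + J + J²*(1 + J)²)/(2*J) (r(J) = (J + ((-3 + J²*(1 + J)²) - 1*0))/(J + J) = (J + ((-3 + J²*(1 + J)²) + 0))/((2*J)) = (J + (-3 + J²*(1 + J)²))*(1/(2*J)) = (-3 + J + J²*(1 + J)²)*(1/(2*J)) = (-3 + J + J²*(1 + J)²)/(2*J))
-36370 - r(70) = -36370 - (-3 + 70 + 70²*(1 + 70)²)/(2*70) = -36370 - (-3 + 70 + 4900*71²)/(2*70) = -36370 - (-3 + 70 + 4900*5041)/(2*70) = -36370 - (-3 + 70 + 24700900)/(2*70) = -36370 - 24700967/(2*70) = -36370 - 1*24700967/140 = -36370 - 24700967/140 = -29792767/140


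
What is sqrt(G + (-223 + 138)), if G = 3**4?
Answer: 2*I ≈ 2.0*I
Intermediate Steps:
G = 81
sqrt(G + (-223 + 138)) = sqrt(81 + (-223 + 138)) = sqrt(81 - 85) = sqrt(-4) = 2*I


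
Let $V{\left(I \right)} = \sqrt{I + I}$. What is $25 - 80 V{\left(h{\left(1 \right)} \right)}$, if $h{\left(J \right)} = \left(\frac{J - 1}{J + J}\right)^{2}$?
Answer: $25$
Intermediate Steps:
$h{\left(J \right)} = \frac{\left(-1 + J\right)^{2}}{4 J^{2}}$ ($h{\left(J \right)} = \left(\frac{-1 + J}{2 J}\right)^{2} = \frac{\left(-1 + J\right)^{2}}{4 J^{2}}$)
$V{\left(I \right)} = \sqrt{2} \sqrt{I}$ ($V{\left(I \right)} = \sqrt{2 I} = \sqrt{2} \sqrt{I}$)
$25 - 80 V{\left(h{\left(1 \right)} \right)} = 25 - 80 \sqrt{2} \sqrt{\frac{\left(-1 + 1\right)^{2}}{4 \cdot 1}} = 25 - 80 \sqrt{2} \sqrt{\frac{1}{4} \cdot 1 \cdot 0^{2}} = 25 - 80 \sqrt{2} \sqrt{\frac{1}{4} \cdot 1 \cdot 0} = 25 - 80 \sqrt{2} \sqrt{0} = 25 - 80 \sqrt{2} \cdot 0 = 25 - 0 = 25 + 0 = 25$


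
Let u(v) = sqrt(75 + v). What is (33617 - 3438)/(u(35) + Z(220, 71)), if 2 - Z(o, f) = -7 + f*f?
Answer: -75930364/12660457 - 30179*sqrt(110)/25320914 ≈ -6.0099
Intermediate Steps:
Z(o, f) = 9 - f**2 (Z(o, f) = 2 - (-7 + f*f) = 2 - (-7 + f**2) = 2 + (7 - f**2) = 9 - f**2)
(33617 - 3438)/(u(35) + Z(220, 71)) = (33617 - 3438)/(sqrt(75 + 35) + (9 - 1*71**2)) = 30179/(sqrt(110) + (9 - 1*5041)) = 30179/(sqrt(110) + (9 - 5041)) = 30179/(sqrt(110) - 5032) = 30179/(-5032 + sqrt(110))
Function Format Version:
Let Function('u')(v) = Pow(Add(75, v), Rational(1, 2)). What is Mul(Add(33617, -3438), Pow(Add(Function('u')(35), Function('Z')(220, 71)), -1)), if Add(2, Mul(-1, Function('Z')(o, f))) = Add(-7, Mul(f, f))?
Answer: Add(Rational(-75930364, 12660457), Mul(Rational(-30179, 25320914), Pow(110, Rational(1, 2)))) ≈ -6.0099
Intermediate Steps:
Function('Z')(o, f) = Add(9, Mul(-1, Pow(f, 2))) (Function('Z')(o, f) = Add(2, Mul(-1, Add(-7, Mul(f, f)))) = Add(2, Mul(-1, Add(-7, Pow(f, 2)))) = Add(2, Add(7, Mul(-1, Pow(f, 2)))) = Add(9, Mul(-1, Pow(f, 2))))
Mul(Add(33617, -3438), Pow(Add(Function('u')(35), Function('Z')(220, 71)), -1)) = Mul(Add(33617, -3438), Pow(Add(Pow(Add(75, 35), Rational(1, 2)), Add(9, Mul(-1, Pow(71, 2)))), -1)) = Mul(30179, Pow(Add(Pow(110, Rational(1, 2)), Add(9, Mul(-1, 5041))), -1)) = Mul(30179, Pow(Add(Pow(110, Rational(1, 2)), Add(9, -5041)), -1)) = Mul(30179, Pow(Add(Pow(110, Rational(1, 2)), -5032), -1)) = Mul(30179, Pow(Add(-5032, Pow(110, Rational(1, 2))), -1))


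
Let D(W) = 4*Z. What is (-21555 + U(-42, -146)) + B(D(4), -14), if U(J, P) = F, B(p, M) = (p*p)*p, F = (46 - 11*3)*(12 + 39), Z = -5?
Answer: -28892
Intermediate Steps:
F = 663 (F = (46 - 33)*51 = 13*51 = 663)
D(W) = -20 (D(W) = 4*(-5) = -20)
B(p, M) = p**3 (B(p, M) = p**2*p = p**3)
U(J, P) = 663
(-21555 + U(-42, -146)) + B(D(4), -14) = (-21555 + 663) + (-20)**3 = -20892 - 8000 = -28892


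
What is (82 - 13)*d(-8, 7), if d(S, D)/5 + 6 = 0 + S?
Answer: -4830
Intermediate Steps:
d(S, D) = -30 + 5*S (d(S, D) = -30 + 5*(0 + S) = -30 + 5*S)
(82 - 13)*d(-8, 7) = (82 - 13)*(-30 + 5*(-8)) = 69*(-30 - 40) = 69*(-70) = -4830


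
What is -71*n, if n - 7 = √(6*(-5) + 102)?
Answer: -497 - 426*√2 ≈ -1099.5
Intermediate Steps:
n = 7 + 6*√2 (n = 7 + √(6*(-5) + 102) = 7 + √(-30 + 102) = 7 + √72 = 7 + 6*√2 ≈ 15.485)
-71*n = -71*(7 + 6*√2) = -497 - 426*√2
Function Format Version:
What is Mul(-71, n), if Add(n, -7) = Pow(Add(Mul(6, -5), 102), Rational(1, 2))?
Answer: Add(-497, Mul(-426, Pow(2, Rational(1, 2)))) ≈ -1099.5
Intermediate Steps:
n = Add(7, Mul(6, Pow(2, Rational(1, 2)))) (n = Add(7, Pow(Add(Mul(6, -5), 102), Rational(1, 2))) = Add(7, Pow(Add(-30, 102), Rational(1, 2))) = Add(7, Pow(72, Rational(1, 2))) = Add(7, Mul(6, Pow(2, Rational(1, 2)))) ≈ 15.485)
Mul(-71, n) = Mul(-71, Add(7, Mul(6, Pow(2, Rational(1, 2))))) = Add(-497, Mul(-426, Pow(2, Rational(1, 2))))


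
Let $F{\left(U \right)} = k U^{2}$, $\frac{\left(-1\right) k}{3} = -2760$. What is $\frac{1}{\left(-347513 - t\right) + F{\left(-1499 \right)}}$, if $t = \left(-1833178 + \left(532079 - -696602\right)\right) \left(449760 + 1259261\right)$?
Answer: $\frac{1}{1051702888204} \approx 9.5084 \cdot 10^{-13}$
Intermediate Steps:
$k = 8280$ ($k = \left(-3\right) \left(-2760\right) = 8280$)
$F{\left(U \right)} = 8280 U^{2}$
$t = -1033098067437$ ($t = \left(-1833178 + \left(532079 + 696602\right)\right) 1709021 = \left(-1833178 + 1228681\right) 1709021 = \left(-604497\right) 1709021 = -1033098067437$)
$\frac{1}{\left(-347513 - t\right) + F{\left(-1499 \right)}} = \frac{1}{\left(-347513 - -1033098067437\right) + 8280 \left(-1499\right)^{2}} = \frac{1}{\left(-347513 + 1033098067437\right) + 8280 \cdot 2247001} = \frac{1}{1033097719924 + 18605168280} = \frac{1}{1051702888204}$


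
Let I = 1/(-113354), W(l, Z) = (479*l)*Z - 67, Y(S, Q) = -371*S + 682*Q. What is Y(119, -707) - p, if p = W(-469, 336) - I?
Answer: 8496616833919/113354 ≈ 7.4956e+7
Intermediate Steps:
W(l, Z) = -67 + 479*Z*l (W(l, Z) = 479*Z*l - 67 = -67 + 479*Z*l)
I = -1/113354 ≈ -8.8219e-6
p = -8556277651261/113354 (p = (-67 + 479*336*(-469)) - 1*(-1/113354) = (-67 - 75482736) + 1/113354 = -75482803 + 1/113354 = -8556277651261/113354 ≈ -7.5483e+7)
Y(119, -707) - p = (-371*119 + 682*(-707)) - 1*(-8556277651261/113354) = (-44149 - 482174) + 8556277651261/113354 = -526323 + 8556277651261/113354 = 8496616833919/113354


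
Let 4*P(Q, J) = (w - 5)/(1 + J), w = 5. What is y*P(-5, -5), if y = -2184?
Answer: 0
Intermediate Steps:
P(Q, J) = 0 (P(Q, J) = ((5 - 5)/(1 + J))/4 = (0/(1 + J))/4 = (¼)*0 = 0)
y*P(-5, -5) = -2184*0 = 0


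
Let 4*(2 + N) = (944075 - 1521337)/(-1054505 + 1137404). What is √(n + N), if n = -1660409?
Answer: I*√5071449702060998/55266 ≈ 1288.6*I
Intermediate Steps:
N = -620227/165798 (N = -2 + ((944075 - 1521337)/(-1054505 + 1137404))/4 = -2 + (-577262/82899)/4 = -2 + (-577262*1/82899)/4 = -2 + (¼)*(-577262/82899) = -2 - 288631/165798 = -620227/165798 ≈ -3.7409)
√(n + N) = √(-1660409 - 620227/165798) = √(-275293111609/165798) = I*√5071449702060998/55266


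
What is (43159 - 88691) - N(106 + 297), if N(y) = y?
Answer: -45935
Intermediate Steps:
(43159 - 88691) - N(106 + 297) = (43159 - 88691) - (106 + 297) = -45532 - 1*403 = -45532 - 403 = -45935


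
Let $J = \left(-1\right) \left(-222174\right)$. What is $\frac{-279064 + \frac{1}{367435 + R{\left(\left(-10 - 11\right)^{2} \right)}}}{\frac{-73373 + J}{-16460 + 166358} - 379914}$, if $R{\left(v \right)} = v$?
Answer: $\frac{7694335396373787}{10474938006265798} \approx 0.73455$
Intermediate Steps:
$J = 222174$
$\frac{-279064 + \frac{1}{367435 + R{\left(\left(-10 - 11\right)^{2} \right)}}}{\frac{-73373 + J}{-16460 + 166358} - 379914} = \frac{-279064 + \frac{1}{367435 + \left(-10 - 11\right)^{2}}}{\frac{-73373 + 222174}{-16460 + 166358} - 379914} = \frac{-279064 + \frac{1}{367435 + \left(-21\right)^{2}}}{\frac{148801}{149898} - 379914} = \frac{-279064 + \frac{1}{367435 + 441}}{148801 \cdot \frac{1}{149898} - 379914} = \frac{-279064 + \frac{1}{367876}}{\frac{148801}{149898} - 379914} = \frac{-279064 + \frac{1}{367876}}{- \frac{56948199971}{149898}} = \left(- \frac{102660948063}{367876}\right) \left(- \frac{149898}{56948199971}\right) = \frac{7694335396373787}{10474938006265798}$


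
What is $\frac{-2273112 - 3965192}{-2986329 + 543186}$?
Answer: $\frac{6238304}{2443143} \approx 2.5534$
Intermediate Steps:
$\frac{-2273112 - 3965192}{-2986329 + 543186} = - \frac{6238304}{-2443143} = \left(-6238304\right) \left(- \frac{1}{2443143}\right) = \frac{6238304}{2443143}$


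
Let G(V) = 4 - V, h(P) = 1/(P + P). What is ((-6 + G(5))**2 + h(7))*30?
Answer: 10305/7 ≈ 1472.1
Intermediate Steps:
h(P) = 1/(2*P)
((-6 + G(5))**2 + h(7))*30 = ((-6 + (4 - 1*5))**2 + (1/2)/7)*30 = ((-6 + (4 - 5))**2 + (1/2)*(1/7))*30 = ((-6 - 1)**2 + 1/14)*30 = ((-7)**2 + 1/14)*30 = (49 + 1/14)*30 = (687/14)*30 = 10305/7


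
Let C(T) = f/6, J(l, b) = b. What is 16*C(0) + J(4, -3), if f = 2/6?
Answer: -19/9 ≈ -2.1111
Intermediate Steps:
f = ⅓ (f = 2*(⅙) = ⅓ ≈ 0.33333)
C(T) = 1/18 (C(T) = (⅓)/6 = (⅓)*(⅙) = 1/18)
16*C(0) + J(4, -3) = 16*(1/18) - 3 = 8/9 - 3 = -19/9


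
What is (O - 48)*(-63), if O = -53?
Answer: 6363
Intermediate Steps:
(O - 48)*(-63) = (-53 - 48)*(-63) = -101*(-63) = 6363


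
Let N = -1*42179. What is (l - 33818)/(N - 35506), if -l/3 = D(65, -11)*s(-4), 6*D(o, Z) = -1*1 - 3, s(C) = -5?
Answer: 11276/25895 ≈ 0.43545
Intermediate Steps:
D(o, Z) = -⅔ (D(o, Z) = (-1*1 - 3)/6 = (-1 - 3)/6 = (⅙)*(-4) = -⅔)
N = -42179
l = -10 (l = -(-2)*(-5) = -3*10/3 = -10)
(l - 33818)/(N - 35506) = (-10 - 33818)/(-42179 - 35506) = -33828/(-77685) = -33828*(-1/77685) = 11276/25895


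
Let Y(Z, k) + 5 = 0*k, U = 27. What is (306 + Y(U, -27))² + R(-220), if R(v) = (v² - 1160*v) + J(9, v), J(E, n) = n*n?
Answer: 442601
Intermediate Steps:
J(E, n) = n²
R(v) = -1160*v + 2*v² (R(v) = (v² - 1160*v) + v² = -1160*v + 2*v²)
Y(Z, k) = -5 (Y(Z, k) = -5 + 0*k = -5 + 0 = -5)
(306 + Y(U, -27))² + R(-220) = (306 - 5)² + 2*(-220)*(-580 - 220) = 301² + 2*(-220)*(-800) = 90601 + 352000 = 442601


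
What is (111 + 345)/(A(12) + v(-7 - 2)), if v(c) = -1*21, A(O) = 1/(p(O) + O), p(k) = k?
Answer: -10944/503 ≈ -21.757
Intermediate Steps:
A(O) = 1/(2*O) (A(O) = 1/(O + O) = 1/(2*O))
v(c) = -21
(111 + 345)/(A(12) + v(-7 - 2)) = (111 + 345)/((½)/12 - 21) = 456/((½)*(1/12) - 21) = 456/(1/24 - 21) = 456/(-503/24) = 456*(-24/503) = -10944/503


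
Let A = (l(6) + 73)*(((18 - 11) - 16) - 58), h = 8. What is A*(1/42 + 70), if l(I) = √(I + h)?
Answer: -14384431/42 - 197047*√14/42 ≈ -3.6004e+5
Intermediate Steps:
l(I) = √(8 + I) (l(I) = √(I + 8) = √(8 + I))
A = -4891 - 67*√14 (A = (√(8 + 6) + 73)*(((18 - 11) - 16) - 58) = (√14 + 73)*((7 - 16) - 58) = (73 + √14)*(-9 - 58) = (73 + √14)*(-67) = -4891 - 67*√14 ≈ -5141.7)
A*(1/42 + 70) = (-4891 - 67*√14)*(1/42 + 70) = (-4891 - 67*√14)*(2941/42) = -14384431/42 - 197047*√14/42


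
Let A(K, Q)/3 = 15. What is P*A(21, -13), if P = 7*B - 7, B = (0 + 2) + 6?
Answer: 2205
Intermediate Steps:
B = 8 (B = 2 + 6 = 8)
A(K, Q) = 45 (A(K, Q) = 3*15 = 45)
P = 49 (P = 7*8 - 7 = 56 - 7 = 49)
P*A(21, -13) = 49*45 = 2205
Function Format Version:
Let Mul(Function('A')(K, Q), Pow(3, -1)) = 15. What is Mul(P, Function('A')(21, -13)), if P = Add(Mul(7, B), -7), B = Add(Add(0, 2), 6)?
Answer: 2205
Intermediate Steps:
B = 8 (B = Add(2, 6) = 8)
Function('A')(K, Q) = 45 (Function('A')(K, Q) = Mul(3, 15) = 45)
P = 49 (P = Add(Mul(7, 8), -7) = Add(56, -7) = 49)
Mul(P, Function('A')(21, -13)) = Mul(49, 45) = 2205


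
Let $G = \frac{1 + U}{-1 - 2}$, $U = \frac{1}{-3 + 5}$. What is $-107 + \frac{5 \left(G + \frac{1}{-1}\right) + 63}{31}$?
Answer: $- \frac{6523}{62} \approx -105.21$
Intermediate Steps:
$U = \frac{1}{2} \approx 0.5$
$G = - \frac{1}{2}$ ($G = \frac{1 + \frac{1}{2}}{-1 - 2} = \frac{3}{2 \left(-3\right)} = \frac{3}{2} \left(- \frac{1}{3}\right) = - \frac{1}{2} \approx -0.5$)
$-107 + \frac{5 \left(G + \frac{1}{-1}\right) + 63}{31} = -107 + \frac{5 \left(- \frac{1}{2} + \frac{1}{-1}\right) + 63}{31} = -107 + \frac{5 \left(- \frac{1}{2} - 1\right) + 63}{31} = -107 + \frac{5 \left(- \frac{3}{2}\right) + 63}{31} = -107 + \frac{- \frac{15}{2} + 63}{31} = -107 + \frac{1}{31} \cdot \frac{111}{2} = -107 + \frac{111}{62} = - \frac{6523}{62}$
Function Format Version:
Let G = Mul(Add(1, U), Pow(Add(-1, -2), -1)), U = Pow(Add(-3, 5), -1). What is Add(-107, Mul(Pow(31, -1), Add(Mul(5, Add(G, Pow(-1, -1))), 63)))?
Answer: Rational(-6523, 62) ≈ -105.21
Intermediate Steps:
U = Rational(1, 2) (U = Pow(2, -1) = Rational(1, 2) ≈ 0.50000)
G = Rational(-1, 2) (G = Mul(Add(1, Rational(1, 2)), Pow(Add(-1, -2), -1)) = Mul(Rational(3, 2), Pow(-3, -1)) = Mul(Rational(3, 2), Rational(-1, 3)) = Rational(-1, 2) ≈ -0.50000)
Add(-107, Mul(Pow(31, -1), Add(Mul(5, Add(G, Pow(-1, -1))), 63))) = Add(-107, Mul(Pow(31, -1), Add(Mul(5, Add(Rational(-1, 2), Pow(-1, -1))), 63))) = Add(-107, Mul(Rational(1, 31), Add(Mul(5, Add(Rational(-1, 2), -1)), 63))) = Add(-107, Mul(Rational(1, 31), Add(Mul(5, Rational(-3, 2)), 63))) = Add(-107, Mul(Rational(1, 31), Add(Rational(-15, 2), 63))) = Add(-107, Mul(Rational(1, 31), Rational(111, 2))) = Add(-107, Rational(111, 62)) = Rational(-6523, 62)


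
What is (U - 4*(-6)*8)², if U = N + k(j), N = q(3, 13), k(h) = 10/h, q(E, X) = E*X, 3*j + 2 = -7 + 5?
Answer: 199809/4 ≈ 49952.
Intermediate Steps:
j = -4/3 (j = -⅔ + (-7 + 5)/3 = -⅔ + (⅓)*(-2) = -⅔ - ⅔ = -4/3 ≈ -1.3333)
N = 39 (N = 3*13 = 39)
U = 63/2 (U = 39 + 10/(-4/3) = 39 + 10*(-¾) = 39 - 15/2 = 63/2 ≈ 31.500)
(U - 4*(-6)*8)² = (63/2 - 4*(-6)*8)² = (63/2 + 24*8)² = (63/2 + 192)² = (447/2)² = 199809/4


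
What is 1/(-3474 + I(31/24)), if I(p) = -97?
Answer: -1/3571 ≈ -0.00028003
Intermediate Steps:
1/(-3474 + I(31/24)) = 1/(-3474 - 97) = 1/(-3571) = -1/3571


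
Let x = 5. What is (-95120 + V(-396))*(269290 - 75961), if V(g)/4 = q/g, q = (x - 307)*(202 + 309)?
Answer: -198969008398/11 ≈ -1.8088e+10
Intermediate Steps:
q = -154322 (q = (5 - 307)*(202 + 309) = -302*511 = -154322)
V(g) = -617288/g (V(g) = 4*(-154322/g) = -617288/g)
(-95120 + V(-396))*(269290 - 75961) = (-95120 - 617288/(-396))*(269290 - 75961) = (-95120 - 617288*(-1/396))*193329 = (-95120 + 154322/99)*193329 = -9262558/99*193329 = -198969008398/11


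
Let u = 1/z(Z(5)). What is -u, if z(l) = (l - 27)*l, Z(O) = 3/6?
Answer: 4/53 ≈ 0.075472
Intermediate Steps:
Z(O) = ½ (Z(O) = 3*(⅙) = ½)
z(l) = l*(-27 + l) (z(l) = (-27 + l)*l = l*(-27 + l))
u = -4/53 (u = 1/((-27 + ½)/2) = 1/((½)*(-53/2)) = 1/(-53/4) = -4/53 ≈ -0.075472)
-u = -1*(-4/53) = 4/53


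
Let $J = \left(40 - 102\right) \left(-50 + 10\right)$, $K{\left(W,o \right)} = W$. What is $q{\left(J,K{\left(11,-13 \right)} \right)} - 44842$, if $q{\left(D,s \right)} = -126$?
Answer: $-44968$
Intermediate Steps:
$J = 2480$ ($J = \left(-62\right) \left(-40\right) = 2480$)
$q{\left(J,K{\left(11,-13 \right)} \right)} - 44842 = -126 - 44842 = -44968$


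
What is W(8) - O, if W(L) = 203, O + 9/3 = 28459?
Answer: -28253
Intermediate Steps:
O = 28456 (O = -3 + 28459 = 28456)
W(8) - O = 203 - 1*28456 = 203 - 28456 = -28253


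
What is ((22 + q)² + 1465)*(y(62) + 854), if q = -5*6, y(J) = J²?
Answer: 7183242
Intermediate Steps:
q = -30
((22 + q)² + 1465)*(y(62) + 854) = ((22 - 30)² + 1465)*(62² + 854) = ((-8)² + 1465)*(3844 + 854) = (64 + 1465)*4698 = 1529*4698 = 7183242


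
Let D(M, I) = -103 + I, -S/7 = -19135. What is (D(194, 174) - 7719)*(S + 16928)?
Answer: -1153876704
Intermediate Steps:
S = 133945 (S = -7*(-19135) = 133945)
(D(194, 174) - 7719)*(S + 16928) = ((-103 + 174) - 7719)*(133945 + 16928) = (71 - 7719)*150873 = -7648*150873 = -1153876704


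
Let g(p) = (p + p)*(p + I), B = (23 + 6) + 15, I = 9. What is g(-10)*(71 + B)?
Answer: 2300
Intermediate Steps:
B = 44 (B = 29 + 15 = 44)
g(p) = 2*p*(9 + p) (g(p) = (p + p)*(p + 9) = (2*p)*(9 + p) = 2*p*(9 + p))
g(-10)*(71 + B) = (2*(-10)*(9 - 10))*(71 + 44) = (2*(-10)*(-1))*115 = 20*115 = 2300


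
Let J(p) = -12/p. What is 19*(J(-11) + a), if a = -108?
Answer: -22344/11 ≈ -2031.3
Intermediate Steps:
19*(J(-11) + a) = 19*(-12/(-11) - 108) = 19*(-12*(-1/11) - 108) = 19*(12/11 - 108) = 19*(-1176/11) = -22344/11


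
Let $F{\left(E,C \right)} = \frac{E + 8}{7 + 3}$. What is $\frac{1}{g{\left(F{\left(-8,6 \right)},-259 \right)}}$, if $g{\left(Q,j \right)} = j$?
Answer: $- \frac{1}{259} \approx -0.003861$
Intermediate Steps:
$F{\left(E,C \right)} = \frac{4}{5} + \frac{E}{10}$ ($F{\left(E,C \right)} = \frac{8 + E}{10} = \left(8 + E\right) \frac{1}{10} = \frac{4}{5} + \frac{E}{10}$)
$\frac{1}{g{\left(F{\left(-8,6 \right)},-259 \right)}} = \frac{1}{-259} = - \frac{1}{259}$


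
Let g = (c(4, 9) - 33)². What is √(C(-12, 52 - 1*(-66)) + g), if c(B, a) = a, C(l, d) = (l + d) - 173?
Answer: √509 ≈ 22.561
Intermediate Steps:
C(l, d) = -173 + d + l (C(l, d) = (d + l) - 173 = -173 + d + l)
g = 576 (g = (9 - 33)² = (-24)² = 576)
√(C(-12, 52 - 1*(-66)) + g) = √((-173 + (52 - 1*(-66)) - 12) + 576) = √((-173 + (52 + 66) - 12) + 576) = √((-173 + 118 - 12) + 576) = √(-67 + 576) = √509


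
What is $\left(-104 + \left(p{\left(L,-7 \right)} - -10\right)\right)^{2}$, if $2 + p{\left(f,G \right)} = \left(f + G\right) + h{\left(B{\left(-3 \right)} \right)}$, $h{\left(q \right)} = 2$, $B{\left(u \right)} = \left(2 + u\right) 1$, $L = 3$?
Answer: $9604$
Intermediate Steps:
$B{\left(u \right)} = 2 + u$
$p{\left(f,G \right)} = G + f$ ($p{\left(f,G \right)} = -2 + \left(\left(f + G\right) + 2\right) = -2 + \left(\left(G + f\right) + 2\right) = -2 + \left(2 + G + f\right) = G + f$)
$\left(-104 + \left(p{\left(L,-7 \right)} - -10\right)\right)^{2} = \left(-104 + \left(\left(-7 + 3\right) - -10\right)\right)^{2} = \left(-104 + \left(-4 + 10\right)\right)^{2} = \left(-104 + 6\right)^{2} = \left(-98\right)^{2} = 9604$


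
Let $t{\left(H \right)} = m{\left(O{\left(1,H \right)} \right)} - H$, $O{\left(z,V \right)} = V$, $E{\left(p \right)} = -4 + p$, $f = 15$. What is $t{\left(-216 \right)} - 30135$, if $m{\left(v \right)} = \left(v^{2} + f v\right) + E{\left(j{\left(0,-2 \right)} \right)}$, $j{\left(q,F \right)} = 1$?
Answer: $13494$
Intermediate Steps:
$m{\left(v \right)} = -3 + v^{2} + 15 v$ ($m{\left(v \right)} = \left(v^{2} + 15 v\right) + \left(-4 + 1\right) = \left(v^{2} + 15 v\right) - 3 = -3 + v^{2} + 15 v$)
$t{\left(H \right)} = -3 + H^{2} + 14 H$ ($t{\left(H \right)} = \left(-3 + H^{2} + 15 H\right) - H = -3 + H^{2} + 14 H$)
$t{\left(-216 \right)} - 30135 = \left(-3 + \left(-216\right)^{2} + 14 \left(-216\right)\right) - 30135 = \left(-3 + 46656 - 3024\right) - 30135 = 43629 - 30135 = 13494$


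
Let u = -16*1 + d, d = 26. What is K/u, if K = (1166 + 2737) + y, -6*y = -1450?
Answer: 6217/15 ≈ 414.47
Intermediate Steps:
y = 725/3 (y = -⅙*(-1450) = 725/3 ≈ 241.67)
K = 12434/3 (K = (1166 + 2737) + 725/3 = 3903 + 725/3 = 12434/3 ≈ 4144.7)
u = 10 (u = -16*1 + 26 = -16 + 26 = 10)
K/u = (12434/3)/10 = (12434/3)*(⅒) = 6217/15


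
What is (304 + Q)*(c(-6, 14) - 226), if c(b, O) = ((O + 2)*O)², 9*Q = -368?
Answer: 13142400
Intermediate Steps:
Q = -368/9 (Q = (⅑)*(-368) = -368/9 ≈ -40.889)
c(b, O) = O²*(2 + O)² (c(b, O) = ((2 + O)*O)² = (O*(2 + O))² = O²*(2 + O)²)
(304 + Q)*(c(-6, 14) - 226) = (304 - 368/9)*(14²*(2 + 14)² - 226) = 2368*(196*16² - 226)/9 = 2368*(196*256 - 226)/9 = 2368*(50176 - 226)/9 = (2368/9)*49950 = 13142400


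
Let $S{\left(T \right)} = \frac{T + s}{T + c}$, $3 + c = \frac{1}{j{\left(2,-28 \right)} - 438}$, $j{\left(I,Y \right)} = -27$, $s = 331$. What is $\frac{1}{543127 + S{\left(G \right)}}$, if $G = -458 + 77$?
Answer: $\frac{178561}{96981323497} \approx 1.8412 \cdot 10^{-6}$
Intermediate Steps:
$c = - \frac{1396}{465}$ ($c = -3 + \frac{1}{-27 - 438} = -3 + \frac{1}{-465} = -3 - \frac{1}{465} = - \frac{1396}{465} \approx -3.0022$)
$G = -381$
$S{\left(T \right)} = \frac{331 + T}{- \frac{1396}{465} + T}$ ($S{\left(T \right)} = \frac{T + 331}{T - \frac{1396}{465}} = \frac{331 + T}{- \frac{1396}{465} + T}$)
$\frac{1}{543127 + S{\left(G \right)}} = \frac{1}{543127 + \frac{465 \left(331 - 381\right)}{-1396 + 465 \left(-381\right)}} = \frac{1}{543127 + 465 \frac{1}{-1396 - 177165} \left(-50\right)} = \frac{1}{543127 + 465 \frac{1}{-178561} \left(-50\right)} = \frac{1}{543127 + 465 \left(- \frac{1}{178561}\right) \left(-50\right)} = \frac{1}{543127 + \frac{23250}{178561}} = \frac{1}{\frac{96981323497}{178561}} = \frac{178561}{96981323497}$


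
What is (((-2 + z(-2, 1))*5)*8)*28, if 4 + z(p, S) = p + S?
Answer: -7840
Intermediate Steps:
z(p, S) = -4 + S + p (z(p, S) = -4 + (p + S) = -4 + (S + p) = -4 + S + p)
(((-2 + z(-2, 1))*5)*8)*28 = (((-2 + (-4 + 1 - 2))*5)*8)*28 = (((-2 - 5)*5)*8)*28 = (-7*5*8)*28 = -35*8*28 = -280*28 = -7840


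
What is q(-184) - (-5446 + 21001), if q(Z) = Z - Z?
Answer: -15555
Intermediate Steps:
q(Z) = 0
q(-184) - (-5446 + 21001) = 0 - (-5446 + 21001) = 0 - 1*15555 = 0 - 15555 = -15555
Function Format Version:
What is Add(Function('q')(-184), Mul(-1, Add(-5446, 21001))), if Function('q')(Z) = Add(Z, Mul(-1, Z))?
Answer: -15555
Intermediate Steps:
Function('q')(Z) = 0
Add(Function('q')(-184), Mul(-1, Add(-5446, 21001))) = Add(0, Mul(-1, Add(-5446, 21001))) = Add(0, Mul(-1, 15555)) = Add(0, -15555) = -15555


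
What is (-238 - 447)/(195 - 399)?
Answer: 685/204 ≈ 3.3578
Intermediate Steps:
(-238 - 447)/(195 - 399) = -685/(-204) = -685*(-1/204) = 685/204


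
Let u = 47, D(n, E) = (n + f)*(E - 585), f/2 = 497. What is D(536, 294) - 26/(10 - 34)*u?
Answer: -5342149/12 ≈ -4.4518e+5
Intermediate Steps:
f = 994 (f = 2*497 = 994)
D(n, E) = (-585 + E)*(994 + n) (D(n, E) = (n + 994)*(E - 585) = (994 + n)*(-585 + E) = (-585 + E)*(994 + n))
D(536, 294) - 26/(10 - 34)*u = (-581490 - 585*536 + 994*294 + 294*536) - 26/(10 - 34)*47 = (-581490 - 313560 + 292236 + 157584) - 26/(-24)*47 = -445230 - (-1/24*26)*47 = -445230 - (-13)*47/12 = -445230 - 1*(-611/12) = -445230 + 611/12 = -5342149/12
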